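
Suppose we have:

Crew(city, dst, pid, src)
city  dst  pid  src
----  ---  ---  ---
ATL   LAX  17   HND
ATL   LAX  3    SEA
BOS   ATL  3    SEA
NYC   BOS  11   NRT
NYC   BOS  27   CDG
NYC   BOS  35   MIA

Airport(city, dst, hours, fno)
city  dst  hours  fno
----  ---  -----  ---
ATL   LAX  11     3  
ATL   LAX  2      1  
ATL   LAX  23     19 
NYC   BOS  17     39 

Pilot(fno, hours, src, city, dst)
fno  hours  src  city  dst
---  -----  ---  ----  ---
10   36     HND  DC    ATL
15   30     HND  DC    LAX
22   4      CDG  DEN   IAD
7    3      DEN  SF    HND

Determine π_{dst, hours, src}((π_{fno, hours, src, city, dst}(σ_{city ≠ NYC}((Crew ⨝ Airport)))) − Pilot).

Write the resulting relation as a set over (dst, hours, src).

Crew ⋈ Airport (natural join on city, dst): {(ATL, LAX, 17, HND, 11, 3), (ATL, LAX, 17, HND, 2, 1), (ATL, LAX, 17, HND, 23, 19), (ATL, LAX, 3, SEA, 11, 3), (ATL, LAX, 3, SEA, 2, 1), (ATL, LAX, 3, SEA, 23, 19), (NYC, BOS, 11, NRT, 17, 39), (NYC, BOS, 27, CDG, 17, 39), (NYC, BOS, 35, MIA, 17, 39)}
Filtering on city ≠ NYC leaves {(ATL, LAX, 17, HND, 11, 3), (ATL, LAX, 17, HND, 2, 1), (ATL, LAX, 17, HND, 23, 19), (ATL, LAX, 3, SEA, 11, 3), (ATL, LAX, 3, SEA, 2, 1), (ATL, LAX, 3, SEA, 23, 19)}.
Keep only column(s) fno, hours, src, city, dst: {(1, 2, HND, ATL, LAX), (1, 2, SEA, ATL, LAX), (19, 23, HND, ATL, LAX), (19, 23, SEA, ATL, LAX), (3, 11, HND, ATL, LAX), (3, 11, SEA, ATL, LAX)}
Taking the difference: {(1, 2, HND, ATL, LAX), (1, 2, SEA, ATL, LAX), (19, 23, HND, ATL, LAX), (19, 23, SEA, ATL, LAX), (3, 11, HND, ATL, LAX), (3, 11, SEA, ATL, LAX)}
Keep only column(s) dst, hours, src: {(LAX, 11, HND), (LAX, 11, SEA), (LAX, 2, HND), (LAX, 2, SEA), (LAX, 23, HND), (LAX, 23, SEA)}

{(LAX, 11, HND), (LAX, 11, SEA), (LAX, 2, HND), (LAX, 2, SEA), (LAX, 23, HND), (LAX, 23, SEA)}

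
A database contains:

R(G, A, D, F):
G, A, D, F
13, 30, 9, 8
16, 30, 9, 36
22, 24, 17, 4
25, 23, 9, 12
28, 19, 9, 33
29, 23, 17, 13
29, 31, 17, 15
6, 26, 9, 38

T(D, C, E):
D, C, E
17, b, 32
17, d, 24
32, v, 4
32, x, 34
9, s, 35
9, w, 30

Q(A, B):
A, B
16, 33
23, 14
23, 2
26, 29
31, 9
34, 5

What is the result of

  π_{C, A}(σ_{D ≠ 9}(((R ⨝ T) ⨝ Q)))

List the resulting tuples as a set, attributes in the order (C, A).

{(b, 23), (b, 31), (d, 23), (d, 31)}

R ⋈ T (natural join on D): {(13, 30, 9, 8, s, 35), (13, 30, 9, 8, w, 30), (16, 30, 9, 36, s, 35), (16, 30, 9, 36, w, 30), (22, 24, 17, 4, b, 32), (22, 24, 17, 4, d, 24), (25, 23, 9, 12, s, 35), (25, 23, 9, 12, w, 30), (28, 19, 9, 33, s, 35), (28, 19, 9, 33, w, 30), (29, 23, 17, 13, b, 32), (29, 23, 17, 13, d, 24), (29, 31, 17, 15, b, 32), (29, 31, 17, 15, d, 24), (6, 26, 9, 38, s, 35), (6, 26, 9, 38, w, 30)}
(R ⨝ T) ⋈ Q (natural join on A): {(25, 23, 9, 12, s, 35, 14), (25, 23, 9, 12, s, 35, 2), (25, 23, 9, 12, w, 30, 14), (25, 23, 9, 12, w, 30, 2), (29, 23, 17, 13, b, 32, 14), (29, 23, 17, 13, b, 32, 2), (29, 23, 17, 13, d, 24, 14), (29, 23, 17, 13, d, 24, 2), (29, 31, 17, 15, b, 32, 9), (29, 31, 17, 15, d, 24, 9), (6, 26, 9, 38, s, 35, 29), (6, 26, 9, 38, w, 30, 29)}
Apply σ_{D ≠ 9}; surviving tuples: {(29, 23, 17, 13, b, 32, 14), (29, 23, 17, 13, b, 32, 2), (29, 23, 17, 13, d, 24, 14), (29, 23, 17, 13, d, 24, 2), (29, 31, 17, 15, b, 32, 9), (29, 31, 17, 15, d, 24, 9)}
Projecting to C, A (2 duplicate(s) eliminated): {(b, 23), (b, 31), (d, 23), (d, 31)}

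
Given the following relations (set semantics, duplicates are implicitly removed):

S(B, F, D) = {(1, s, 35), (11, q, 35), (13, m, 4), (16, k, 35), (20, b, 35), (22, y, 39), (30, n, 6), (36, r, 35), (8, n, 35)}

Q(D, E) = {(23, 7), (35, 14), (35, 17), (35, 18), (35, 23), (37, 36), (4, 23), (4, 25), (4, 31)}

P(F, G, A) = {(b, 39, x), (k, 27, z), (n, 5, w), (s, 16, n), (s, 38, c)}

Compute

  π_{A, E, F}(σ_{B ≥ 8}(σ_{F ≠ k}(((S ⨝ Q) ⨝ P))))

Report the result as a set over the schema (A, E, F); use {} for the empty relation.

S ⋈ Q (natural join on D): {(1, s, 35, 14), (1, s, 35, 17), (1, s, 35, 18), (1, s, 35, 23), (11, q, 35, 14), (11, q, 35, 17), (11, q, 35, 18), (11, q, 35, 23), (13, m, 4, 23), (13, m, 4, 25), (13, m, 4, 31), (16, k, 35, 14), (16, k, 35, 17), (16, k, 35, 18), (16, k, 35, 23), (20, b, 35, 14), (20, b, 35, 17), (20, b, 35, 18), (20, b, 35, 23), (36, r, 35, 14), (36, r, 35, 17), (36, r, 35, 18), (36, r, 35, 23), (8, n, 35, 14), (8, n, 35, 17), (8, n, 35, 18), (8, n, 35, 23)}
(S ⨝ Q) ⋈ P (natural join on F): {(1, s, 35, 14, 16, n), (1, s, 35, 14, 38, c), (1, s, 35, 17, 16, n), (1, s, 35, 17, 38, c), (1, s, 35, 18, 16, n), (1, s, 35, 18, 38, c), (1, s, 35, 23, 16, n), (1, s, 35, 23, 38, c), (16, k, 35, 14, 27, z), (16, k, 35, 17, 27, z), (16, k, 35, 18, 27, z), (16, k, 35, 23, 27, z), (20, b, 35, 14, 39, x), (20, b, 35, 17, 39, x), (20, b, 35, 18, 39, x), (20, b, 35, 23, 39, x), (8, n, 35, 14, 5, w), (8, n, 35, 17, 5, w), (8, n, 35, 18, 5, w), (8, n, 35, 23, 5, w)}
Filtering on F ≠ k leaves {(1, s, 35, 14, 16, n), (1, s, 35, 14, 38, c), (1, s, 35, 17, 16, n), (1, s, 35, 17, 38, c), (1, s, 35, 18, 16, n), (1, s, 35, 18, 38, c), (1, s, 35, 23, 16, n), (1, s, 35, 23, 38, c), (20, b, 35, 14, 39, x), (20, b, 35, 17, 39, x), (20, b, 35, 18, 39, x), (20, b, 35, 23, 39, x), (8, n, 35, 14, 5, w), (8, n, 35, 17, 5, w), (8, n, 35, 18, 5, w), (8, n, 35, 23, 5, w)}.
Filtering on B ≥ 8 leaves {(20, b, 35, 14, 39, x), (20, b, 35, 17, 39, x), (20, b, 35, 18, 39, x), (20, b, 35, 23, 39, x), (8, n, 35, 14, 5, w), (8, n, 35, 17, 5, w), (8, n, 35, 18, 5, w), (8, n, 35, 23, 5, w)}.
π_{A, E, F} gives {(w, 14, n), (w, 17, n), (w, 18, n), (w, 23, n), (x, 14, b), (x, 17, b), (x, 18, b), (x, 23, b)}.

{(w, 14, n), (w, 17, n), (w, 18, n), (w, 23, n), (x, 14, b), (x, 17, b), (x, 18, b), (x, 23, b)}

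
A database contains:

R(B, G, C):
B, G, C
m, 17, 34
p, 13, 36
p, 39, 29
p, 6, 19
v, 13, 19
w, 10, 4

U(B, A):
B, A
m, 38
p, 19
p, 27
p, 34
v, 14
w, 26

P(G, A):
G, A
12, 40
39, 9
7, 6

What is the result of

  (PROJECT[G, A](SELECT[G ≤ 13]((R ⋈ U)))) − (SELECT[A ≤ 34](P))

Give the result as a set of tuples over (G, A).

{(10, 26), (13, 14), (13, 19), (13, 27), (13, 34), (6, 19), (6, 27), (6, 34)}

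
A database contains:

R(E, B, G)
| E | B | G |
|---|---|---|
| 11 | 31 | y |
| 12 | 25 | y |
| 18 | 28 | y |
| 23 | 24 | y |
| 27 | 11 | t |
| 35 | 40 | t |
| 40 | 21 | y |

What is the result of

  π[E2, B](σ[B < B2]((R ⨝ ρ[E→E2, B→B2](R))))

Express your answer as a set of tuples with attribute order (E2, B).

{(11, 21), (11, 24), (11, 25), (11, 28), (12, 21), (12, 24), (18, 21), (18, 24), (18, 25), (23, 21), (35, 11)}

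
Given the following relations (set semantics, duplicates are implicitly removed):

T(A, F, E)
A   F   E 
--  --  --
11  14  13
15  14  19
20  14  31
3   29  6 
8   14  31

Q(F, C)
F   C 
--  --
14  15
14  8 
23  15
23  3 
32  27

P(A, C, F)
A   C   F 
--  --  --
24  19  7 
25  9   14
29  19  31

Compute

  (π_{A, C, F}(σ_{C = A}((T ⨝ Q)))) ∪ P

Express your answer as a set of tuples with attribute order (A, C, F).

Natural join on F: {(11, 14, 13, 15), (11, 14, 13, 8), (15, 14, 19, 15), (15, 14, 19, 8), (20, 14, 31, 15), (20, 14, 31, 8), (8, 14, 31, 15), (8, 14, 31, 8)}
Selection C = A: {(15, 14, 19, 15), (8, 14, 31, 8)}
Projecting to A, C, F: {(15, 15, 14), (8, 8, 14)}
Taking the union: {(15, 15, 14), (24, 19, 7), (25, 9, 14), (29, 19, 31), (8, 8, 14)}

{(15, 15, 14), (24, 19, 7), (25, 9, 14), (29, 19, 31), (8, 8, 14)}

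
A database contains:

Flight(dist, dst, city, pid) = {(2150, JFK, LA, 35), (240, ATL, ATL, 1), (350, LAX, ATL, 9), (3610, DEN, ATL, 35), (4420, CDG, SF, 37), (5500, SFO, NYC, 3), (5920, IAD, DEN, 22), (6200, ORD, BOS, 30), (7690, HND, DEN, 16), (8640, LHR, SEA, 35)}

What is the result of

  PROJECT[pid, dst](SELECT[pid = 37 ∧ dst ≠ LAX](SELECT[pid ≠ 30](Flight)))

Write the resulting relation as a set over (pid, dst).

{(37, CDG)}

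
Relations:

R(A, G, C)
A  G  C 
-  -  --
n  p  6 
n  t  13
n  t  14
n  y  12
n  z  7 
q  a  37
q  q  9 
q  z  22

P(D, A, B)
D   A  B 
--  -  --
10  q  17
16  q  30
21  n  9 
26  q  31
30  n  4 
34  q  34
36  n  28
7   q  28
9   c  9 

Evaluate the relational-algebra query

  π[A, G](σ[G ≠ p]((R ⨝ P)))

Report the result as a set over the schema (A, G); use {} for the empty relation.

{(n, t), (n, y), (n, z), (q, a), (q, q), (q, z)}

Joining R and P on A yields {(n, p, 6, 21, 9), (n, p, 6, 30, 4), (n, p, 6, 36, 28), (n, t, 13, 21, 9), (n, t, 13, 30, 4), (n, t, 13, 36, 28), (n, t, 14, 21, 9), (n, t, 14, 30, 4), (n, t, 14, 36, 28), (n, y, 12, 21, 9), (n, y, 12, 30, 4), (n, y, 12, 36, 28), (n, z, 7, 21, 9), (n, z, 7, 30, 4), (n, z, 7, 36, 28), (q, a, 37, 10, 17), (q, a, 37, 16, 30), (q, a, 37, 26, 31), (q, a, 37, 34, 34), (q, a, 37, 7, 28), (q, q, 9, 10, 17), (q, q, 9, 16, 30), (q, q, 9, 26, 31), (q, q, 9, 34, 34), (q, q, 9, 7, 28), (q, z, 22, 10, 17), (q, z, 22, 16, 30), (q, z, 22, 26, 31), (q, z, 22, 34, 34), (q, z, 22, 7, 28)}.
Apply σ_{G ≠ p}; surviving tuples: {(n, t, 13, 21, 9), (n, t, 13, 30, 4), (n, t, 13, 36, 28), (n, t, 14, 21, 9), (n, t, 14, 30, 4), (n, t, 14, 36, 28), (n, y, 12, 21, 9), (n, y, 12, 30, 4), (n, y, 12, 36, 28), (n, z, 7, 21, 9), (n, z, 7, 30, 4), (n, z, 7, 36, 28), (q, a, 37, 10, 17), (q, a, 37, 16, 30), (q, a, 37, 26, 31), (q, a, 37, 34, 34), (q, a, 37, 7, 28), (q, q, 9, 10, 17), (q, q, 9, 16, 30), (q, q, 9, 26, 31), (q, q, 9, 34, 34), (q, q, 9, 7, 28), (q, z, 22, 10, 17), (q, z, 22, 16, 30), (q, z, 22, 26, 31), (q, z, 22, 34, 34), (q, z, 22, 7, 28)}
Keep only column(s) A, G (21 duplicate(s) eliminated): {(n, t), (n, y), (n, z), (q, a), (q, q), (q, z)}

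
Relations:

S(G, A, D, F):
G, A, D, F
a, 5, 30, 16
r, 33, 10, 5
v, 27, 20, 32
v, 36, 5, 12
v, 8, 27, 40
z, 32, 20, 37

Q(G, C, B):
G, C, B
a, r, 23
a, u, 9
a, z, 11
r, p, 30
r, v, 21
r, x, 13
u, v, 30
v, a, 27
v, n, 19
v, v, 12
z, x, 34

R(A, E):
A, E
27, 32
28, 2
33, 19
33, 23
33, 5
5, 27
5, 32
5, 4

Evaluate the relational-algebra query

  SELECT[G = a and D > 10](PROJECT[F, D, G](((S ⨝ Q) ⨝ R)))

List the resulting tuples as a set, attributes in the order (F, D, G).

Natural join on G: {(a, 5, 30, 16, r, 23), (a, 5, 30, 16, u, 9), (a, 5, 30, 16, z, 11), (r, 33, 10, 5, p, 30), (r, 33, 10, 5, v, 21), (r, 33, 10, 5, x, 13), (v, 27, 20, 32, a, 27), (v, 27, 20, 32, n, 19), (v, 27, 20, 32, v, 12), (v, 36, 5, 12, a, 27), (v, 36, 5, 12, n, 19), (v, 36, 5, 12, v, 12), (v, 8, 27, 40, a, 27), (v, 8, 27, 40, n, 19), (v, 8, 27, 40, v, 12), (z, 32, 20, 37, x, 34)}
Natural join on A: {(a, 5, 30, 16, r, 23, 27), (a, 5, 30, 16, r, 23, 32), (a, 5, 30, 16, r, 23, 4), (a, 5, 30, 16, u, 9, 27), (a, 5, 30, 16, u, 9, 32), (a, 5, 30, 16, u, 9, 4), (a, 5, 30, 16, z, 11, 27), (a, 5, 30, 16, z, 11, 32), (a, 5, 30, 16, z, 11, 4), (r, 33, 10, 5, p, 30, 19), (r, 33, 10, 5, p, 30, 23), (r, 33, 10, 5, p, 30, 5), (r, 33, 10, 5, v, 21, 19), (r, 33, 10, 5, v, 21, 23), (r, 33, 10, 5, v, 21, 5), (r, 33, 10, 5, x, 13, 19), (r, 33, 10, 5, x, 13, 23), (r, 33, 10, 5, x, 13, 5), (v, 27, 20, 32, a, 27, 32), (v, 27, 20, 32, n, 19, 32), (v, 27, 20, 32, v, 12, 32)}
π_{F, D, G} gives {(16, 30, a), (32, 20, v), (5, 10, r)} (18 duplicate(s) eliminated).
σ[G = a and D > 10]: keep tuples satisfying G = a and D > 10 → {(16, 30, a)}

{(16, 30, a)}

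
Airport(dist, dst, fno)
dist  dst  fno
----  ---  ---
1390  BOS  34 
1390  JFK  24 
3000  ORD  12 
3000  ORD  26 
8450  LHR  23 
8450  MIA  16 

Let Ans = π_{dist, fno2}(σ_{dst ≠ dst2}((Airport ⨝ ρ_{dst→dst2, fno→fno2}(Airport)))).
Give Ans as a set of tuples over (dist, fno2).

ρ[dst→dst2, fno→fno2]: schema becomes (dist, dst2, fno2); tuples unchanged.
Natural join on dist: {(1390, BOS, 34, BOS, 34), (1390, BOS, 34, JFK, 24), (1390, JFK, 24, BOS, 34), (1390, JFK, 24, JFK, 24), (3000, ORD, 12, ORD, 12), (3000, ORD, 12, ORD, 26), (3000, ORD, 26, ORD, 12), (3000, ORD, 26, ORD, 26), (8450, LHR, 23, LHR, 23), (8450, LHR, 23, MIA, 16), (8450, MIA, 16, LHR, 23), (8450, MIA, 16, MIA, 16)}
Filtering on dst ≠ dst2 leaves {(1390, BOS, 34, JFK, 24), (1390, JFK, 24, BOS, 34), (8450, LHR, 23, MIA, 16), (8450, MIA, 16, LHR, 23)}.
Projecting to dist, fno2: {(1390, 24), (1390, 34), (8450, 16), (8450, 23)}

{(1390, 24), (1390, 34), (8450, 16), (8450, 23)}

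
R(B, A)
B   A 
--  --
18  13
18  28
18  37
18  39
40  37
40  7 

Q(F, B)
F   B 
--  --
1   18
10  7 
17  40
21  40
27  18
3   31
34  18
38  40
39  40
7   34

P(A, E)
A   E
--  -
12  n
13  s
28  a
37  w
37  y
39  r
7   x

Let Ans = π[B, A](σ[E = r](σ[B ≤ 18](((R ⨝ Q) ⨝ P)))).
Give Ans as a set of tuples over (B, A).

Joining R and Q on B yields {(18, 13, 1), (18, 13, 27), (18, 13, 34), (18, 28, 1), (18, 28, 27), (18, 28, 34), (18, 37, 1), (18, 37, 27), (18, 37, 34), (18, 39, 1), (18, 39, 27), (18, 39, 34), (40, 37, 17), (40, 37, 21), (40, 37, 38), (40, 37, 39), (40, 7, 17), (40, 7, 21), (40, 7, 38), (40, 7, 39)}.
Joining (R ⨝ Q) and P on A yields {(18, 13, 1, s), (18, 13, 27, s), (18, 13, 34, s), (18, 28, 1, a), (18, 28, 27, a), (18, 28, 34, a), (18, 37, 1, w), (18, 37, 1, y), (18, 37, 27, w), (18, 37, 27, y), (18, 37, 34, w), (18, 37, 34, y), (18, 39, 1, r), (18, 39, 27, r), (18, 39, 34, r), (40, 37, 17, w), (40, 37, 17, y), (40, 37, 21, w), (40, 37, 21, y), (40, 37, 38, w), (40, 37, 38, y), (40, 37, 39, w), (40, 37, 39, y), (40, 7, 17, x), (40, 7, 21, x), (40, 7, 38, x), (40, 7, 39, x)}.
σ[B ≤ 18]: keep tuples satisfying B ≤ 18 → {(18, 13, 1, s), (18, 13, 27, s), (18, 13, 34, s), (18, 28, 1, a), (18, 28, 27, a), (18, 28, 34, a), (18, 37, 1, w), (18, 37, 1, y), (18, 37, 27, w), (18, 37, 27, y), (18, 37, 34, w), (18, 37, 34, y), (18, 39, 1, r), (18, 39, 27, r), (18, 39, 34, r)}
σ[E = r]: keep tuples satisfying E = r → {(18, 39, 1, r), (18, 39, 27, r), (18, 39, 34, r)}
π[B, A]: project onto (B, A) (2 duplicate(s) eliminated) → {(18, 39)}

{(18, 39)}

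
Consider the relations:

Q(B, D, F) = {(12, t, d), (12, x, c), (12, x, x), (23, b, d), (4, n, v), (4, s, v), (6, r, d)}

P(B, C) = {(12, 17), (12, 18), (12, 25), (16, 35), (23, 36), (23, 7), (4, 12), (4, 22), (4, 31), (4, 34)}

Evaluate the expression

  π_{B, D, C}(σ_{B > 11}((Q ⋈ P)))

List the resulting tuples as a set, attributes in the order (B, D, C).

{(12, t, 17), (12, t, 18), (12, t, 25), (12, x, 17), (12, x, 18), (12, x, 25), (23, b, 36), (23, b, 7)}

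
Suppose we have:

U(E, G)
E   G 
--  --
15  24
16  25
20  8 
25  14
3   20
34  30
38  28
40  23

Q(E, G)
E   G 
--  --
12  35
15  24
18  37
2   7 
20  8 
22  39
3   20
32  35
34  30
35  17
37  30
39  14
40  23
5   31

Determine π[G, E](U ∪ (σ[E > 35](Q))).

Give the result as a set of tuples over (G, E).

Selection E > 35: {(37, 30), (39, 14), (40, 23)}
Union: {(15, 24), (16, 25), (20, 8), (25, 14), (3, 20), (34, 30), (38, 28), (40, 23)} with {(37, 30), (39, 14), (40, 23)} → {(15, 24), (16, 25), (20, 8), (25, 14), (3, 20), (34, 30), (37, 30), (38, 28), (39, 14), (40, 23)}
π_{G, E} gives {(14, 25), (14, 39), (20, 3), (23, 40), (24, 15), (25, 16), (28, 38), (30, 34), (30, 37), (8, 20)}.

{(14, 25), (14, 39), (20, 3), (23, 40), (24, 15), (25, 16), (28, 38), (30, 34), (30, 37), (8, 20)}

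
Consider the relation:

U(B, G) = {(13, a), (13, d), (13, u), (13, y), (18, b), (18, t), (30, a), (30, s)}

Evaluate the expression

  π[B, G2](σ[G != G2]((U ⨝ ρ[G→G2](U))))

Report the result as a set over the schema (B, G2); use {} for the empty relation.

{(13, a), (13, d), (13, u), (13, y), (18, b), (18, t), (30, a), (30, s)}

ρ[G→G2]: schema becomes (B, G2); tuples unchanged.
U ⋈ ρ[G→G2](U) (natural join on B): {(13, a, a), (13, a, d), (13, a, u), (13, a, y), (13, d, a), (13, d, d), (13, d, u), (13, d, y), (13, u, a), (13, u, d), (13, u, u), (13, u, y), (13, y, a), (13, y, d), (13, y, u), (13, y, y), (18, b, b), (18, b, t), (18, t, b), (18, t, t), (30, a, a), (30, a, s), (30, s, a), (30, s, s)}
σ[G != G2]: keep tuples satisfying G != G2 → {(13, a, d), (13, a, u), (13, a, y), (13, d, a), (13, d, u), (13, d, y), (13, u, a), (13, u, d), (13, u, y), (13, y, a), (13, y, d), (13, y, u), (18, b, t), (18, t, b), (30, a, s), (30, s, a)}
Projecting to B, G2 (8 duplicate(s) eliminated): {(13, a), (13, d), (13, u), (13, y), (18, b), (18, t), (30, a), (30, s)}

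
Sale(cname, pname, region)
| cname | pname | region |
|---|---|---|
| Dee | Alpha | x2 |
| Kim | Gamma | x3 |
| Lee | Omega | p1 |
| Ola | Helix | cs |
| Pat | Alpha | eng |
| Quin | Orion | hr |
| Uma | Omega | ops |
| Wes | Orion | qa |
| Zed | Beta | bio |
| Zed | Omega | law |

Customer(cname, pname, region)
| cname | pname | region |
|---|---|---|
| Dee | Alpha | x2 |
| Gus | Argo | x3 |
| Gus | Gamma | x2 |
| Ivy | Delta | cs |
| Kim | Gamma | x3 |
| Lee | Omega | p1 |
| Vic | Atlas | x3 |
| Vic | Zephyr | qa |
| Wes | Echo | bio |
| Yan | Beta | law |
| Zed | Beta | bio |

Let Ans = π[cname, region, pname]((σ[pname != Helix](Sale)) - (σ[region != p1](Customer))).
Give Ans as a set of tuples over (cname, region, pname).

Selection pname != Helix: {(Dee, Alpha, x2), (Kim, Gamma, x3), (Lee, Omega, p1), (Pat, Alpha, eng), (Quin, Orion, hr), (Uma, Omega, ops), (Wes, Orion, qa), (Zed, Beta, bio), (Zed, Omega, law)}
Selection region != p1: {(Dee, Alpha, x2), (Gus, Argo, x3), (Gus, Gamma, x2), (Ivy, Delta, cs), (Kim, Gamma, x3), (Vic, Atlas, x3), (Vic, Zephyr, qa), (Wes, Echo, bio), (Yan, Beta, law), (Zed, Beta, bio)}
Difference: {(Dee, Alpha, x2), (Kim, Gamma, x3), (Lee, Omega, p1), (Pat, Alpha, eng), (Quin, Orion, hr), (Uma, Omega, ops), (Wes, Orion, qa), (Zed, Beta, bio), (Zed, Omega, law)} with {(Dee, Alpha, x2), (Gus, Argo, x3), (Gus, Gamma, x2), (Ivy, Delta, cs), (Kim, Gamma, x3), (Vic, Atlas, x3), (Vic, Zephyr, qa), (Wes, Echo, bio), (Yan, Beta, law), (Zed, Beta, bio)} → {(Lee, Omega, p1), (Pat, Alpha, eng), (Quin, Orion, hr), (Uma, Omega, ops), (Wes, Orion, qa), (Zed, Omega, law)}
π_{cname, region, pname} gives {(Lee, p1, Omega), (Pat, eng, Alpha), (Quin, hr, Orion), (Uma, ops, Omega), (Wes, qa, Orion), (Zed, law, Omega)}.

{(Lee, p1, Omega), (Pat, eng, Alpha), (Quin, hr, Orion), (Uma, ops, Omega), (Wes, qa, Orion), (Zed, law, Omega)}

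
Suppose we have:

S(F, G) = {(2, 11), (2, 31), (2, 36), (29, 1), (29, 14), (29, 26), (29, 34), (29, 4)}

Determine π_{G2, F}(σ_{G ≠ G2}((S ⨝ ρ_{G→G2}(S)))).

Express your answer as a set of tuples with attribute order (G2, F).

ρ[G→G2]: schema becomes (F, G2); tuples unchanged.
Natural join on F: {(2, 11, 11), (2, 11, 31), (2, 11, 36), (2, 31, 11), (2, 31, 31), (2, 31, 36), (2, 36, 11), (2, 36, 31), (2, 36, 36), (29, 1, 1), (29, 1, 14), (29, 1, 26), (29, 1, 34), (29, 1, 4), (29, 14, 1), (29, 14, 14), (29, 14, 26), (29, 14, 34), (29, 14, 4), (29, 26, 1), (29, 26, 14), (29, 26, 26), (29, 26, 34), (29, 26, 4), (29, 34, 1), (29, 34, 14), (29, 34, 26), (29, 34, 34), (29, 34, 4), (29, 4, 1), (29, 4, 14), (29, 4, 26), (29, 4, 34), (29, 4, 4)}
Filtering on G ≠ G2 leaves {(2, 11, 31), (2, 11, 36), (2, 31, 11), (2, 31, 36), (2, 36, 11), (2, 36, 31), (29, 1, 14), (29, 1, 26), (29, 1, 34), (29, 1, 4), (29, 14, 1), (29, 14, 26), (29, 14, 34), (29, 14, 4), (29, 26, 1), (29, 26, 14), (29, 26, 34), (29, 26, 4), (29, 34, 1), (29, 34, 14), (29, 34, 26), (29, 34, 4), (29, 4, 1), (29, 4, 14), (29, 4, 26), (29, 4, 34)}.
Projecting to G2, F (18 duplicate(s) eliminated): {(1, 29), (11, 2), (14, 29), (26, 29), (31, 2), (34, 29), (36, 2), (4, 29)}

{(1, 29), (11, 2), (14, 29), (26, 29), (31, 2), (34, 29), (36, 2), (4, 29)}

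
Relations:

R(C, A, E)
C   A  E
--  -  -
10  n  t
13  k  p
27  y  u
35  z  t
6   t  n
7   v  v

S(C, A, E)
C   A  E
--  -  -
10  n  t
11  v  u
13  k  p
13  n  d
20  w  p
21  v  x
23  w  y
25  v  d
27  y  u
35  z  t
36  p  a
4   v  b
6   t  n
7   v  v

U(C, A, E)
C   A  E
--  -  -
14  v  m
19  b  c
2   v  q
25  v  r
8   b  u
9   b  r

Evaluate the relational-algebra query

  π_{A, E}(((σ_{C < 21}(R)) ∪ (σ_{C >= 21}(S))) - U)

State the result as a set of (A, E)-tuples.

{(k, p), (n, t), (p, a), (t, n), (v, d), (v, v), (v, x), (w, y), (y, u), (z, t)}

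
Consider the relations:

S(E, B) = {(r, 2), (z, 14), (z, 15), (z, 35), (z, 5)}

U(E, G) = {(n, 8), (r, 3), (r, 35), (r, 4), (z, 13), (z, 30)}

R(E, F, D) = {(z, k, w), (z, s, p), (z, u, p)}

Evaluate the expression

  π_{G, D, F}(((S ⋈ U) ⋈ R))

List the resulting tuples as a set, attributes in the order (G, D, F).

{(13, p, s), (13, p, u), (13, w, k), (30, p, s), (30, p, u), (30, w, k)}

Joining S and U on E yields {(r, 2, 3), (r, 2, 35), (r, 2, 4), (z, 14, 13), (z, 14, 30), (z, 15, 13), (z, 15, 30), (z, 35, 13), (z, 35, 30), (z, 5, 13), (z, 5, 30)}.
Joining (S ⋈ U) and R on E yields {(z, 14, 13, k, w), (z, 14, 13, s, p), (z, 14, 13, u, p), (z, 14, 30, k, w), (z, 14, 30, s, p), (z, 14, 30, u, p), (z, 15, 13, k, w), (z, 15, 13, s, p), (z, 15, 13, u, p), (z, 15, 30, k, w), (z, 15, 30, s, p), (z, 15, 30, u, p), (z, 35, 13, k, w), (z, 35, 13, s, p), (z, 35, 13, u, p), (z, 35, 30, k, w), (z, 35, 30, s, p), (z, 35, 30, u, p), (z, 5, 13, k, w), (z, 5, 13, s, p), (z, 5, 13, u, p), (z, 5, 30, k, w), (z, 5, 30, s, p), (z, 5, 30, u, p)}.
Projecting to G, D, F (18 duplicate(s) eliminated): {(13, p, s), (13, p, u), (13, w, k), (30, p, s), (30, p, u), (30, w, k)}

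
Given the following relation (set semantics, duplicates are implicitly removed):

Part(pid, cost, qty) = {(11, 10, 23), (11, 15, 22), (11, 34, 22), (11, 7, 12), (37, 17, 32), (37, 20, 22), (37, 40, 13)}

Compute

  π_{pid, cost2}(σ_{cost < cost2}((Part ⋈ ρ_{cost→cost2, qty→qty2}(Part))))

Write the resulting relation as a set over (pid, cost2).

{(11, 10), (11, 15), (11, 34), (37, 20), (37, 40)}

ρ[cost→cost2, qty→qty2]: schema becomes (pid, cost2, qty2); tuples unchanged.
Natural join on pid: {(11, 10, 23, 10, 23), (11, 10, 23, 15, 22), (11, 10, 23, 34, 22), (11, 10, 23, 7, 12), (11, 15, 22, 10, 23), (11, 15, 22, 15, 22), (11, 15, 22, 34, 22), (11, 15, 22, 7, 12), (11, 34, 22, 10, 23), (11, 34, 22, 15, 22), (11, 34, 22, 34, 22), (11, 34, 22, 7, 12), (11, 7, 12, 10, 23), (11, 7, 12, 15, 22), (11, 7, 12, 34, 22), (11, 7, 12, 7, 12), (37, 17, 32, 17, 32), (37, 17, 32, 20, 22), (37, 17, 32, 40, 13), (37, 20, 22, 17, 32), (37, 20, 22, 20, 22), (37, 20, 22, 40, 13), (37, 40, 13, 17, 32), (37, 40, 13, 20, 22), (37, 40, 13, 40, 13)}
Apply σ_{cost < cost2}; surviving tuples: {(11, 10, 23, 15, 22), (11, 10, 23, 34, 22), (11, 15, 22, 34, 22), (11, 7, 12, 10, 23), (11, 7, 12, 15, 22), (11, 7, 12, 34, 22), (37, 17, 32, 20, 22), (37, 17, 32, 40, 13), (37, 20, 22, 40, 13)}
π_{pid, cost2} gives {(11, 10), (11, 15), (11, 34), (37, 20), (37, 40)} (4 duplicate(s) eliminated).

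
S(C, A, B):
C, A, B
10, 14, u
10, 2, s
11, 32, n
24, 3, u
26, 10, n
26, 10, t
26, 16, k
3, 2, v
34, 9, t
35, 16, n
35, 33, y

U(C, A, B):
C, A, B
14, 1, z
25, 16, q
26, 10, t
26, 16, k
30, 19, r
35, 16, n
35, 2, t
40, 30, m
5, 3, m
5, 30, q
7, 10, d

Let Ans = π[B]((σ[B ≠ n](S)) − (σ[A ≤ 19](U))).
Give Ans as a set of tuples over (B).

Filtering on B ≠ n leaves {(10, 14, u), (10, 2, s), (24, 3, u), (26, 10, t), (26, 16, k), (3, 2, v), (34, 9, t), (35, 33, y)}.
Filtering on A ≤ 19 leaves {(14, 1, z), (25, 16, q), (26, 10, t), (26, 16, k), (30, 19, r), (35, 16, n), (35, 2, t), (5, 3, m), (7, 10, d)}.
Difference: {(10, 14, u), (10, 2, s), (24, 3, u), (26, 10, t), (26, 16, k), (3, 2, v), (34, 9, t), (35, 33, y)} with {(14, 1, z), (25, 16, q), (26, 10, t), (26, 16, k), (30, 19, r), (35, 16, n), (35, 2, t), (5, 3, m), (7, 10, d)} → {(10, 14, u), (10, 2, s), (24, 3, u), (3, 2, v), (34, 9, t), (35, 33, y)}
Projecting to B (1 duplicate(s) eliminated): {s, t, u, v, y}

{s, t, u, v, y}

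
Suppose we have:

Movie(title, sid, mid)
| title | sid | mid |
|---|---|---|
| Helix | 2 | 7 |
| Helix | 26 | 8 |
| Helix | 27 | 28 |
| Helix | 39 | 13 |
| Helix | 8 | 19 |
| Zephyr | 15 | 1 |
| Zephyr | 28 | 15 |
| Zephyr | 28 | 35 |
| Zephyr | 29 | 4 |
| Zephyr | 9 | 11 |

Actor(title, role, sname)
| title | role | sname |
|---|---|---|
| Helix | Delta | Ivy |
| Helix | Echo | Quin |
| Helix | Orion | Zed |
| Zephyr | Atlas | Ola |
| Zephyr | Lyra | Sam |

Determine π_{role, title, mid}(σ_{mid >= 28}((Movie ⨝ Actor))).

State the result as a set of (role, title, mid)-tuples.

{(Atlas, Zephyr, 35), (Delta, Helix, 28), (Echo, Helix, 28), (Lyra, Zephyr, 35), (Orion, Helix, 28)}

Natural join on title: {(Helix, 2, 7, Delta, Ivy), (Helix, 2, 7, Echo, Quin), (Helix, 2, 7, Orion, Zed), (Helix, 26, 8, Delta, Ivy), (Helix, 26, 8, Echo, Quin), (Helix, 26, 8, Orion, Zed), (Helix, 27, 28, Delta, Ivy), (Helix, 27, 28, Echo, Quin), (Helix, 27, 28, Orion, Zed), (Helix, 39, 13, Delta, Ivy), (Helix, 39, 13, Echo, Quin), (Helix, 39, 13, Orion, Zed), (Helix, 8, 19, Delta, Ivy), (Helix, 8, 19, Echo, Quin), (Helix, 8, 19, Orion, Zed), (Zephyr, 15, 1, Atlas, Ola), (Zephyr, 15, 1, Lyra, Sam), (Zephyr, 28, 15, Atlas, Ola), (Zephyr, 28, 15, Lyra, Sam), (Zephyr, 28, 35, Atlas, Ola), (Zephyr, 28, 35, Lyra, Sam), (Zephyr, 29, 4, Atlas, Ola), (Zephyr, 29, 4, Lyra, Sam), (Zephyr, 9, 11, Atlas, Ola), (Zephyr, 9, 11, Lyra, Sam)}
Apply σ_{mid >= 28}; surviving tuples: {(Helix, 27, 28, Delta, Ivy), (Helix, 27, 28, Echo, Quin), (Helix, 27, 28, Orion, Zed), (Zephyr, 28, 35, Atlas, Ola), (Zephyr, 28, 35, Lyra, Sam)}
Projecting to role, title, mid: {(Atlas, Zephyr, 35), (Delta, Helix, 28), (Echo, Helix, 28), (Lyra, Zephyr, 35), (Orion, Helix, 28)}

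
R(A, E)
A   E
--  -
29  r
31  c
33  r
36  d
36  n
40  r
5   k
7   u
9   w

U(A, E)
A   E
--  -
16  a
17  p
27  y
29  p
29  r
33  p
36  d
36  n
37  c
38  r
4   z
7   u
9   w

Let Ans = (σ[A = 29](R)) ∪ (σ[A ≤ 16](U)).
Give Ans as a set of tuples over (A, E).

Apply σ_{A = 29}; surviving tuples: {(29, r)}
Apply σ_{A ≤ 16}; surviving tuples: {(16, a), (4, z), (7, u), (9, w)}
Taking the union: {(16, a), (29, r), (4, z), (7, u), (9, w)}

{(16, a), (29, r), (4, z), (7, u), (9, w)}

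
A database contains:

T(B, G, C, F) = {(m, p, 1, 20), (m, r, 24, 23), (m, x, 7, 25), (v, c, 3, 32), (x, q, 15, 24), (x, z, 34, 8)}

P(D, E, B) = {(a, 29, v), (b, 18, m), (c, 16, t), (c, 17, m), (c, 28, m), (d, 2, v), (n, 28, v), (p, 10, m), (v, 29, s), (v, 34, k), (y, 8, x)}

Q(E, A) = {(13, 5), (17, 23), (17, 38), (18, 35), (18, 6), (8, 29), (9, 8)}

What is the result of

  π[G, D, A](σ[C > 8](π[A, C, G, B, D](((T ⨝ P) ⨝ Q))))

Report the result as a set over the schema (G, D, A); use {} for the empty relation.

Joining T and P on B yields {(m, p, 1, 20, b, 18), (m, p, 1, 20, c, 17), (m, p, 1, 20, c, 28), (m, p, 1, 20, p, 10), (m, r, 24, 23, b, 18), (m, r, 24, 23, c, 17), (m, r, 24, 23, c, 28), (m, r, 24, 23, p, 10), (m, x, 7, 25, b, 18), (m, x, 7, 25, c, 17), (m, x, 7, 25, c, 28), (m, x, 7, 25, p, 10), (v, c, 3, 32, a, 29), (v, c, 3, 32, d, 2), (v, c, 3, 32, n, 28), (x, q, 15, 24, y, 8), (x, z, 34, 8, y, 8)}.
Joining (T ⨝ P) and Q on E yields {(m, p, 1, 20, b, 18, 35), (m, p, 1, 20, b, 18, 6), (m, p, 1, 20, c, 17, 23), (m, p, 1, 20, c, 17, 38), (m, r, 24, 23, b, 18, 35), (m, r, 24, 23, b, 18, 6), (m, r, 24, 23, c, 17, 23), (m, r, 24, 23, c, 17, 38), (m, x, 7, 25, b, 18, 35), (m, x, 7, 25, b, 18, 6), (m, x, 7, 25, c, 17, 23), (m, x, 7, 25, c, 17, 38), (x, q, 15, 24, y, 8, 29), (x, z, 34, 8, y, 8, 29)}.
Keep only column(s) A, C, G, B, D: {(23, 1, p, m, c), (23, 24, r, m, c), (23, 7, x, m, c), (29, 15, q, x, y), (29, 34, z, x, y), (35, 1, p, m, b), (35, 24, r, m, b), (35, 7, x, m, b), (38, 1, p, m, c), (38, 24, r, m, c), (38, 7, x, m, c), (6, 1, p, m, b), (6, 24, r, m, b), (6, 7, x, m, b)}
Apply σ_{C > 8}; surviving tuples: {(23, 24, r, m, c), (29, 15, q, x, y), (29, 34, z, x, y), (35, 24, r, m, b), (38, 24, r, m, c), (6, 24, r, m, b)}
Keep only column(s) G, D, A: {(q, y, 29), (r, b, 35), (r, b, 6), (r, c, 23), (r, c, 38), (z, y, 29)}

{(q, y, 29), (r, b, 35), (r, b, 6), (r, c, 23), (r, c, 38), (z, y, 29)}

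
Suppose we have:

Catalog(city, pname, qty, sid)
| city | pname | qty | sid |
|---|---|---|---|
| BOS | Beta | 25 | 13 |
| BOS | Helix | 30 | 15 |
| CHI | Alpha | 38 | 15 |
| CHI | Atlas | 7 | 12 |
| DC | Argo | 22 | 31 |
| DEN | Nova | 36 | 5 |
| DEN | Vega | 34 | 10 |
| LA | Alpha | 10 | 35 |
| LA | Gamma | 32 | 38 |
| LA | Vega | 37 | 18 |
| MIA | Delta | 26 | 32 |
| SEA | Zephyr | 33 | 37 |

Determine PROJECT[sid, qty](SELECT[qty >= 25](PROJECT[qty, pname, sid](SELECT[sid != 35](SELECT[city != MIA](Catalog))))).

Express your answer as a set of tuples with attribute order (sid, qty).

Selection city != MIA: {(BOS, Beta, 25, 13), (BOS, Helix, 30, 15), (CHI, Alpha, 38, 15), (CHI, Atlas, 7, 12), (DC, Argo, 22, 31), (DEN, Nova, 36, 5), (DEN, Vega, 34, 10), (LA, Alpha, 10, 35), (LA, Gamma, 32, 38), (LA, Vega, 37, 18), (SEA, Zephyr, 33, 37)}
Selection sid != 35: {(BOS, Beta, 25, 13), (BOS, Helix, 30, 15), (CHI, Alpha, 38, 15), (CHI, Atlas, 7, 12), (DC, Argo, 22, 31), (DEN, Nova, 36, 5), (DEN, Vega, 34, 10), (LA, Gamma, 32, 38), (LA, Vega, 37, 18), (SEA, Zephyr, 33, 37)}
π_{qty, pname, sid} gives {(22, Argo, 31), (25, Beta, 13), (30, Helix, 15), (32, Gamma, 38), (33, Zephyr, 37), (34, Vega, 10), (36, Nova, 5), (37, Vega, 18), (38, Alpha, 15), (7, Atlas, 12)}.
Selection qty >= 25: {(25, Beta, 13), (30, Helix, 15), (32, Gamma, 38), (33, Zephyr, 37), (34, Vega, 10), (36, Nova, 5), (37, Vega, 18), (38, Alpha, 15)}
π_{sid, qty} gives {(10, 34), (13, 25), (15, 30), (15, 38), (18, 37), (37, 33), (38, 32), (5, 36)}.

{(10, 34), (13, 25), (15, 30), (15, 38), (18, 37), (37, 33), (38, 32), (5, 36)}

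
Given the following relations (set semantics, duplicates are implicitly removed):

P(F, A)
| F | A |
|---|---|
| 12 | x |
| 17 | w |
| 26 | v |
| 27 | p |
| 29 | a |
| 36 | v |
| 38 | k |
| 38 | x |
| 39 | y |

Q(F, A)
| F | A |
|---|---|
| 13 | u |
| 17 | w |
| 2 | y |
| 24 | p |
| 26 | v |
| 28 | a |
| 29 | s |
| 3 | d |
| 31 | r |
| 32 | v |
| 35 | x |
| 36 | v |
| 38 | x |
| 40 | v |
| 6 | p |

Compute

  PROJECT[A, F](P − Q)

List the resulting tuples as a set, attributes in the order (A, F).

Difference: {(12, x), (17, w), (26, v), (27, p), (29, a), (36, v), (38, k), (38, x), (39, y)} with {(13, u), (17, w), (2, y), (24, p), (26, v), (28, a), (29, s), (3, d), (31, r), (32, v), (35, x), (36, v), (38, x), (40, v), (6, p)} → {(12, x), (27, p), (29, a), (38, k), (39, y)}
π_{A, F} gives {(a, 29), (k, 38), (p, 27), (x, 12), (y, 39)}.

{(a, 29), (k, 38), (p, 27), (x, 12), (y, 39)}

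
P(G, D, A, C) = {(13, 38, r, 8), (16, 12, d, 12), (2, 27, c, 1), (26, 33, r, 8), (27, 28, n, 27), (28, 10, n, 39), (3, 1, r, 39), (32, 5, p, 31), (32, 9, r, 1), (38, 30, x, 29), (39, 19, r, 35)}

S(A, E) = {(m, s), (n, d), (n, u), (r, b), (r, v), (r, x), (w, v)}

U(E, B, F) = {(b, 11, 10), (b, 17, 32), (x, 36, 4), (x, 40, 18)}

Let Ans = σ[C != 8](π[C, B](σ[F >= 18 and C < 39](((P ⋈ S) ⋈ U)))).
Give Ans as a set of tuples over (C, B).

{(1, 17), (1, 40), (35, 17), (35, 40)}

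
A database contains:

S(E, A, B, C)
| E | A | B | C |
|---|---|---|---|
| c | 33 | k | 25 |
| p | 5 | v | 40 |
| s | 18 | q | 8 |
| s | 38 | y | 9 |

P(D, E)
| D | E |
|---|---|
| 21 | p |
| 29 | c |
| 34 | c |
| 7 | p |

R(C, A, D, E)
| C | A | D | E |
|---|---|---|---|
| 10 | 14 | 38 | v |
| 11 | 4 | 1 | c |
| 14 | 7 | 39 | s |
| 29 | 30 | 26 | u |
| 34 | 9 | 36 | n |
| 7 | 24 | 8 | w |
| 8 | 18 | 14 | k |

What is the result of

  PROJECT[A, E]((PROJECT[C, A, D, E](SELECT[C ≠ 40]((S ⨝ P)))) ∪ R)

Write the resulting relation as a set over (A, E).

Natural join on E: {(c, 33, k, 25, 29), (c, 33, k, 25, 34), (p, 5, v, 40, 21), (p, 5, v, 40, 7)}
Apply σ_{C ≠ 40}; surviving tuples: {(c, 33, k, 25, 29), (c, 33, k, 25, 34)}
Keep only column(s) C, A, D, E: {(25, 33, 29, c), (25, 33, 34, c)}
Union: {(25, 33, 29, c), (25, 33, 34, c)} with {(10, 14, 38, v), (11, 4, 1, c), (14, 7, 39, s), (29, 30, 26, u), (34, 9, 36, n), (7, 24, 8, w), (8, 18, 14, k)} → {(10, 14, 38, v), (11, 4, 1, c), (14, 7, 39, s), (25, 33, 29, c), (25, 33, 34, c), (29, 30, 26, u), (34, 9, 36, n), (7, 24, 8, w), (8, 18, 14, k)}
Keep only column(s) A, E (1 duplicate(s) eliminated): {(14, v), (18, k), (24, w), (30, u), (33, c), (4, c), (7, s), (9, n)}

{(14, v), (18, k), (24, w), (30, u), (33, c), (4, c), (7, s), (9, n)}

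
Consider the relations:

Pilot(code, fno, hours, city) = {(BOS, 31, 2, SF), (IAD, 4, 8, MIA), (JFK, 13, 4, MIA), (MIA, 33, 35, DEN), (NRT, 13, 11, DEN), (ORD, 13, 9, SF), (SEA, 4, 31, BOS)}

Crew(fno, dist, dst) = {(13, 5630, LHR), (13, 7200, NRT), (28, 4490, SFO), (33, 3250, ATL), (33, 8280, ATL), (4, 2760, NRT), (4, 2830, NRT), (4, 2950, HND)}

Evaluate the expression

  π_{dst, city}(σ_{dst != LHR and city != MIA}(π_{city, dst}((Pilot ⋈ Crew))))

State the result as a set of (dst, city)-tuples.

Pilot ⋈ Crew (natural join on fno): {(IAD, 4, 8, MIA, 2760, NRT), (IAD, 4, 8, MIA, 2830, NRT), (IAD, 4, 8, MIA, 2950, HND), (JFK, 13, 4, MIA, 5630, LHR), (JFK, 13, 4, MIA, 7200, NRT), (MIA, 33, 35, DEN, 3250, ATL), (MIA, 33, 35, DEN, 8280, ATL), (NRT, 13, 11, DEN, 5630, LHR), (NRT, 13, 11, DEN, 7200, NRT), (ORD, 13, 9, SF, 5630, LHR), (ORD, 13, 9, SF, 7200, NRT), (SEA, 4, 31, BOS, 2760, NRT), (SEA, 4, 31, BOS, 2830, NRT), (SEA, 4, 31, BOS, 2950, HND)}
π_{city, dst} gives {(BOS, HND), (BOS, NRT), (DEN, ATL), (DEN, LHR), (DEN, NRT), (MIA, HND), (MIA, LHR), (MIA, NRT), (SF, LHR), (SF, NRT)} (4 duplicate(s) eliminated).
σ[dst != LHR and city != MIA]: keep tuples satisfying dst != LHR and city != MIA → {(BOS, HND), (BOS, NRT), (DEN, ATL), (DEN, NRT), (SF, NRT)}
π_{dst, city} gives {(ATL, DEN), (HND, BOS), (NRT, BOS), (NRT, DEN), (NRT, SF)}.

{(ATL, DEN), (HND, BOS), (NRT, BOS), (NRT, DEN), (NRT, SF)}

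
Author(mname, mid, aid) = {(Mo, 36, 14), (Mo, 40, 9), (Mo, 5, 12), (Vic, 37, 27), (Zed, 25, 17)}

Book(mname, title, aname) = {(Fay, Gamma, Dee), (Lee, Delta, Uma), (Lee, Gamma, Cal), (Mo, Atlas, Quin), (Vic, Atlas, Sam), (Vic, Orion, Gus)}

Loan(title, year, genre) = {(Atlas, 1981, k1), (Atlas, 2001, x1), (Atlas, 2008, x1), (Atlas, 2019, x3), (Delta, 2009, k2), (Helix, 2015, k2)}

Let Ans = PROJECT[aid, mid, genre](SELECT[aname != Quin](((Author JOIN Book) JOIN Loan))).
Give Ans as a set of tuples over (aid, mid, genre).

{(27, 37, k1), (27, 37, x1), (27, 37, x3)}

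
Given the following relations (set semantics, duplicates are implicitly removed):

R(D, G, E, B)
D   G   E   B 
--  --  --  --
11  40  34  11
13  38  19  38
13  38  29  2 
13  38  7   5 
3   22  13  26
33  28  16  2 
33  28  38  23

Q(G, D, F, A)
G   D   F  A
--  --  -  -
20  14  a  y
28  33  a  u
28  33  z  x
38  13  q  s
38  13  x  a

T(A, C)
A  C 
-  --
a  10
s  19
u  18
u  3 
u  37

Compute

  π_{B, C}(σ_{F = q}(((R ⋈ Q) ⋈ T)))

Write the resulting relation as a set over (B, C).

{(2, 19), (38, 19), (5, 19)}

Joining R and Q on D, G yields {(13, 38, 19, 38, q, s), (13, 38, 19, 38, x, a), (13, 38, 29, 2, q, s), (13, 38, 29, 2, x, a), (13, 38, 7, 5, q, s), (13, 38, 7, 5, x, a), (33, 28, 16, 2, a, u), (33, 28, 16, 2, z, x), (33, 28, 38, 23, a, u), (33, 28, 38, 23, z, x)}.
Joining (R ⋈ Q) and T on A yields {(13, 38, 19, 38, q, s, 19), (13, 38, 19, 38, x, a, 10), (13, 38, 29, 2, q, s, 19), (13, 38, 29, 2, x, a, 10), (13, 38, 7, 5, q, s, 19), (13, 38, 7, 5, x, a, 10), (33, 28, 16, 2, a, u, 18), (33, 28, 16, 2, a, u, 3), (33, 28, 16, 2, a, u, 37), (33, 28, 38, 23, a, u, 18), (33, 28, 38, 23, a, u, 3), (33, 28, 38, 23, a, u, 37)}.
Selection F = q: {(13, 38, 19, 38, q, s, 19), (13, 38, 29, 2, q, s, 19), (13, 38, 7, 5, q, s, 19)}
Projecting to B, C: {(2, 19), (38, 19), (5, 19)}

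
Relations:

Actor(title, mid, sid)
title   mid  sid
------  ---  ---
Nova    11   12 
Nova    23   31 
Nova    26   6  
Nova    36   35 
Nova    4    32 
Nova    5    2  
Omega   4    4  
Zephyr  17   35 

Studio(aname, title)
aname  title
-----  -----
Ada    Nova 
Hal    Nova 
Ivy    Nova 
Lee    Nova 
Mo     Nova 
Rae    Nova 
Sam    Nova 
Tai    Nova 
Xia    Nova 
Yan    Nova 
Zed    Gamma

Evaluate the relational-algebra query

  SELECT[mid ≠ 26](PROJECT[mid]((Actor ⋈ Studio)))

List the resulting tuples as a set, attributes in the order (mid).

Actor ⋈ Studio (natural join on title): {(Nova, 11, 12, Ada), (Nova, 11, 12, Hal), (Nova, 11, 12, Ivy), (Nova, 11, 12, Lee), (Nova, 11, 12, Mo), (Nova, 11, 12, Rae), (Nova, 11, 12, Sam), (Nova, 11, 12, Tai), (Nova, 11, 12, Xia), (Nova, 11, 12, Yan), (Nova, 23, 31, Ada), (Nova, 23, 31, Hal), (Nova, 23, 31, Ivy), (Nova, 23, 31, Lee), (Nova, 23, 31, Mo), (Nova, 23, 31, Rae), (Nova, 23, 31, Sam), (Nova, 23, 31, Tai), (Nova, 23, 31, Xia), (Nova, 23, 31, Yan), (Nova, 26, 6, Ada), (Nova, 26, 6, Hal), (Nova, 26, 6, Ivy), (Nova, 26, 6, Lee), (Nova, 26, 6, Mo), (Nova, 26, 6, Rae), (Nova, 26, 6, Sam), (Nova, 26, 6, Tai), (Nova, 26, 6, Xia), (Nova, 26, 6, Yan), (Nova, 36, 35, Ada), (Nova, 36, 35, Hal), (Nova, 36, 35, Ivy), (Nova, 36, 35, Lee), (Nova, 36, 35, Mo), (Nova, 36, 35, Rae), (Nova, 36, 35, Sam), (Nova, 36, 35, Tai), (Nova, 36, 35, Xia), (Nova, 36, 35, Yan), (Nova, 4, 32, Ada), (Nova, 4, 32, Hal), (Nova, 4, 32, Ivy), (Nova, 4, 32, Lee), (Nova, 4, 32, Mo), (Nova, 4, 32, Rae), (Nova, 4, 32, Sam), (Nova, 4, 32, Tai), (Nova, 4, 32, Xia), (Nova, 4, 32, Yan), (Nova, 5, 2, Ada), (Nova, 5, 2, Hal), (Nova, 5, 2, Ivy), (Nova, 5, 2, Lee), (Nova, 5, 2, Mo), (Nova, 5, 2, Rae), (Nova, 5, 2, Sam), (Nova, 5, 2, Tai), (Nova, 5, 2, Xia), (Nova, 5, 2, Yan)}
Keep only column(s) mid (54 duplicate(s) eliminated): {11, 23, 26, 36, 4, 5}
σ[mid ≠ 26]: keep tuples satisfying mid ≠ 26 → {11, 23, 36, 4, 5}

{11, 23, 36, 4, 5}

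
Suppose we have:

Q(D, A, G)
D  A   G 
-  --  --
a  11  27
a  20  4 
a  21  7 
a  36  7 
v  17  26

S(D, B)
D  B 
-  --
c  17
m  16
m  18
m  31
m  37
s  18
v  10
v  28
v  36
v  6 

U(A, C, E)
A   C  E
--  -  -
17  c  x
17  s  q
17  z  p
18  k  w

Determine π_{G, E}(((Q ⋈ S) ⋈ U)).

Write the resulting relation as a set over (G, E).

{(26, p), (26, q), (26, x)}

Q ⋈ S (natural join on D): {(v, 17, 26, 10), (v, 17, 26, 28), (v, 17, 26, 36), (v, 17, 26, 6)}
(Q ⋈ S) ⋈ U (natural join on A): {(v, 17, 26, 10, c, x), (v, 17, 26, 10, s, q), (v, 17, 26, 10, z, p), (v, 17, 26, 28, c, x), (v, 17, 26, 28, s, q), (v, 17, 26, 28, z, p), (v, 17, 26, 36, c, x), (v, 17, 26, 36, s, q), (v, 17, 26, 36, z, p), (v, 17, 26, 6, c, x), (v, 17, 26, 6, s, q), (v, 17, 26, 6, z, p)}
π[G, E]: project onto (G, E) (9 duplicate(s) eliminated) → {(26, p), (26, q), (26, x)}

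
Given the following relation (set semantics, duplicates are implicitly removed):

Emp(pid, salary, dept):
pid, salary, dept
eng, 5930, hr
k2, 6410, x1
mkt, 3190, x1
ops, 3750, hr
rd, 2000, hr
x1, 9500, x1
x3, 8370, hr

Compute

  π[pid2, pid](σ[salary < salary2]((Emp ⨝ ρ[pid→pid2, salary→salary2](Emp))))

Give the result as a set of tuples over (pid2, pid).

{(eng, ops), (eng, rd), (k2, mkt), (ops, rd), (x1, k2), (x1, mkt), (x3, eng), (x3, ops), (x3, rd)}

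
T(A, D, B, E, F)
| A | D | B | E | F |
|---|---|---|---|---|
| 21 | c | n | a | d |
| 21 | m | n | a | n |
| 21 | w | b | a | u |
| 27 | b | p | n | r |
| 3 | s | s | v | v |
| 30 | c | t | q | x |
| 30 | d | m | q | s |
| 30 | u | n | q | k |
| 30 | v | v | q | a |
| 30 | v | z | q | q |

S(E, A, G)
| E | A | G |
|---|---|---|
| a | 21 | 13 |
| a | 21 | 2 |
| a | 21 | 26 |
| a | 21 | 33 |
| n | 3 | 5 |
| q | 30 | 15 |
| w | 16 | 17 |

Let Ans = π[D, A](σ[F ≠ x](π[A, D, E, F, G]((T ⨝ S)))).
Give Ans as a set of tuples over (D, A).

{(c, 21), (d, 30), (m, 21), (u, 30), (v, 30), (w, 21)}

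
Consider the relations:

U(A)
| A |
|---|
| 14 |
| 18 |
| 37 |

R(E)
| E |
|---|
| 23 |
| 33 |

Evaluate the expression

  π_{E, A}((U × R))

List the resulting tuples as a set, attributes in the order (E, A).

{(23, 14), (23, 18), (23, 37), (33, 14), (33, 18), (33, 37)}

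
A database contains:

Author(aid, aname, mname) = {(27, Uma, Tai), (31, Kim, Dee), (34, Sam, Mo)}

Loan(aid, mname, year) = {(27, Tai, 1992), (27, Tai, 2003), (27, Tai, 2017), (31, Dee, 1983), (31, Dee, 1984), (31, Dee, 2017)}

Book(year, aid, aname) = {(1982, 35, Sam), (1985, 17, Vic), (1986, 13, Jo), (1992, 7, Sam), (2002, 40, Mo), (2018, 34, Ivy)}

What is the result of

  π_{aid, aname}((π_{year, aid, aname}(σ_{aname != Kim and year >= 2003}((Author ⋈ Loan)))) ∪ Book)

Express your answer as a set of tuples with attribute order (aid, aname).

Natural join on aid, mname: {(27, Uma, Tai, 1992), (27, Uma, Tai, 2003), (27, Uma, Tai, 2017), (31, Kim, Dee, 1983), (31, Kim, Dee, 1984), (31, Kim, Dee, 2017)}
Apply σ_{aname != Kim and year >= 2003}; surviving tuples: {(27, Uma, Tai, 2003), (27, Uma, Tai, 2017)}
π_{year, aid, aname} gives {(2003, 27, Uma), (2017, 27, Uma)}.
Taking the union: {(1982, 35, Sam), (1985, 17, Vic), (1986, 13, Jo), (1992, 7, Sam), (2002, 40, Mo), (2003, 27, Uma), (2017, 27, Uma), (2018, 34, Ivy)}
π_{aid, aname} gives {(13, Jo), (17, Vic), (27, Uma), (34, Ivy), (35, Sam), (40, Mo), (7, Sam)} (1 duplicate(s) eliminated).

{(13, Jo), (17, Vic), (27, Uma), (34, Ivy), (35, Sam), (40, Mo), (7, Sam)}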